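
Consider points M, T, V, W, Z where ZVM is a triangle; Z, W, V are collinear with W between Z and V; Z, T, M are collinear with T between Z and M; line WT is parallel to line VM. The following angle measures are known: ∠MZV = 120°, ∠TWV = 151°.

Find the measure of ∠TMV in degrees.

∠TMV = 31°

1. ∠TZW = 120°  [W on ZV, T on ZM]
2. ∠TWZ = 29°  [linear pair at W on ZV]
3. ∠WTZ = 31°  [△ZWT]
4. ∠MTW = 149°  [linear pair at T on ZM]
5. ∠TMV = 31°  [WT∥VM, co-interior at M–T]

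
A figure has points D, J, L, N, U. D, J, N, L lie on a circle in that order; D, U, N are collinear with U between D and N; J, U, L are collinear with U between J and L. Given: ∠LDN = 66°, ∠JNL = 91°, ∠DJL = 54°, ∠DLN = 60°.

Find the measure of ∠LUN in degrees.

1. ∠LJN = 66°  [same arc NL]
2. ∠DNL = 54°  [△DNL]
3. ∠JLN = 23°  [△JNL]
4. ∠LUN = 103°  [△NUL]

∠LUN = 103°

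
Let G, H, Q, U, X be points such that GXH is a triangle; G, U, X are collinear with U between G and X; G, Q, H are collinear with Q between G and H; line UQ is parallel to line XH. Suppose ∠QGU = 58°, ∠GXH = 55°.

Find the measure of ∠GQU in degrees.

∠GQU = 67°

1. ∠HGX = 58°  [U on GX, Q on GH]
2. ∠GHX = 67°  [△GXH]
3. ∠GQU = 67°  [UQ∥XH, corresponding at Q]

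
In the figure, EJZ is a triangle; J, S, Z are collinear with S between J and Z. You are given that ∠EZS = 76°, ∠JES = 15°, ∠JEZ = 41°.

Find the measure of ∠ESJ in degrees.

1. ∠EZJ = 76°  [S on ray ZJ]
2. ∠EJZ = 63°  [△EJZ]
3. ∠EJS = 63°  [S on ray JZ]
4. ∠ESJ = 102°  [△EJS]

∠ESJ = 102°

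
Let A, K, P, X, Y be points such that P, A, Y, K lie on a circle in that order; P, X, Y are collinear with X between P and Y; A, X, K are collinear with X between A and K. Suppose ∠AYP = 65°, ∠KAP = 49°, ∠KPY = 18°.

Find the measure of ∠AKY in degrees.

∠AKY = 48°

1. ∠AKP = 65°  [same arc PA]
2. ∠APK = 66°  [△PAK]
3. ∠KAY = 18°  [same arc YK]
4. ∠AYK = 114°  [cyclic PAYK, opposite ∠P+∠Y]
5. ∠AKY = 48°  [△AYK]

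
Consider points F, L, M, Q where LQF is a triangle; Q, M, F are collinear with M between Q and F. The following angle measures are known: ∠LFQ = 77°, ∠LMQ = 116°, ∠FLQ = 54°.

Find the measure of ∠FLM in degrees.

1. ∠LFM = 77°  [M on ray FQ]
2. ∠FML = 64°  [linear pair at M on QF]
3. ∠FLM = 39°  [△LMF]

∠FLM = 39°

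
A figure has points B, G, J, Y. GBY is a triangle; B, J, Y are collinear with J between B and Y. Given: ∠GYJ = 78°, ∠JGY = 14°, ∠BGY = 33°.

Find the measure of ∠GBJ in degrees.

∠GBJ = 69°

1. ∠BYG = 78°  [J on ray YB]
2. ∠GBY = 69°  [△GBY]
3. ∠GBJ = 69°  [J on ray BY]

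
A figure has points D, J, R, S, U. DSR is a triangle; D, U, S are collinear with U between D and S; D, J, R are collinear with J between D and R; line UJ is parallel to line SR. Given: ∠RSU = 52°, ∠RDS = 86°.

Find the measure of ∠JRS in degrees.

1. ∠DSR = 52°  [U on ray SD]
2. ∠DRS = 42°  [△DSR]
3. ∠JRS = 42°  [J on ray RD]

∠JRS = 42°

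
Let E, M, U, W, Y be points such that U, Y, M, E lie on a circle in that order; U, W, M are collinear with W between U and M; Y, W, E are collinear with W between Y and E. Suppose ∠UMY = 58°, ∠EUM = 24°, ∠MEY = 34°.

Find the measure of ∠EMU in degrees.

1. ∠UEY = 58°  [same arc UY]
2. ∠EWU = 98°  [△UWE]
3. ∠EWM = 82°  [linear pair at W on UM]
4. ∠EMU = 64°  [△MWE]

∠EMU = 64°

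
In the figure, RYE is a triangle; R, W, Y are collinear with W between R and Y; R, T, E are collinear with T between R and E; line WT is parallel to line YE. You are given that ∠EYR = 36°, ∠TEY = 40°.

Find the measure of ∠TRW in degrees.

∠TRW = 104°

1. ∠REY = 40°  [T on ray ER]
2. ∠ERY = 104°  [△RYE]
3. ∠TRW = 104°  [W on RY, T on RE]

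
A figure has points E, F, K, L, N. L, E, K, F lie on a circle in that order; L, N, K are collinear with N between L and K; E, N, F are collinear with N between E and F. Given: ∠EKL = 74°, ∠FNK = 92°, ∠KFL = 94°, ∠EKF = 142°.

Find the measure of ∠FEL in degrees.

∠FEL = 68°

1. ∠EFL = 74°  [same arc LE]
2. ∠ELF = 38°  [cyclic LEKF, opposite ∠L+∠K]
3. ∠FEL = 68°  [△LEF]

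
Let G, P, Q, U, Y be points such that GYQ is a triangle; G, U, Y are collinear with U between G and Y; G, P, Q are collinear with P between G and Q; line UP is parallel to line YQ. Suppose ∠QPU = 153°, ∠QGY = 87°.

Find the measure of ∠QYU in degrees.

1. ∠GPU = 27°  [linear pair at P on GQ]
2. ∠PGU = 87°  [U on GY, P on GQ]
3. ∠GUP = 66°  [△GUP]
4. ∠PUY = 114°  [linear pair at U on GY]
5. ∠QYU = 66°  [UP∥YQ, co-interior at Y–U]

∠QYU = 66°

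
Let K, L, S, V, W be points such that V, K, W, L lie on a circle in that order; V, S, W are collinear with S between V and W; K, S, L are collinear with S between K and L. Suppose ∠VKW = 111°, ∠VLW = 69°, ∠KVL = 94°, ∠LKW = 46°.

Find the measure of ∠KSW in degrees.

∠KSW = 113°

1. ∠KWL = 86°  [cyclic VKWL, opposite ∠V+∠W]
2. ∠KLW = 48°  [△KWL]
3. ∠KVW = 48°  [same arc KW]
4. ∠KWV = 21°  [△VKW]
5. ∠KSW = 113°  [△KSW]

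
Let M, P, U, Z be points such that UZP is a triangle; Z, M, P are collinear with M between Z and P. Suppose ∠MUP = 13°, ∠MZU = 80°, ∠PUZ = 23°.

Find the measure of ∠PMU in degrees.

1. ∠PZU = 80°  [M on ray ZP]
2. ∠UPZ = 77°  [△UZP]
3. ∠MPU = 77°  [M on ray PZ]
4. ∠PMU = 90°  [△UMP]

∠PMU = 90°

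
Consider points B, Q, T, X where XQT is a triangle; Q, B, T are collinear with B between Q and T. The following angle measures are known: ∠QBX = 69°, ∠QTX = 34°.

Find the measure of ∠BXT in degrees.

1. ∠TBX = 111°  [linear pair at B on QT]
2. ∠BTX = 34°  [B on ray TQ]
3. ∠BXT = 35°  [△XBT]

∠BXT = 35°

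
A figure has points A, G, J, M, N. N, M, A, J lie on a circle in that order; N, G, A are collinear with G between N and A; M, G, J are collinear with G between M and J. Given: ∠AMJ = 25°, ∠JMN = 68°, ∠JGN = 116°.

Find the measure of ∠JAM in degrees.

∠JAM = 107°

1. ∠JAN = 68°  [same arc NJ]
2. ∠AGJ = 64°  [linear pair at G on NA]
3. ∠AJM = 48°  [△AGJ]
4. ∠JAM = 107°  [△MAJ]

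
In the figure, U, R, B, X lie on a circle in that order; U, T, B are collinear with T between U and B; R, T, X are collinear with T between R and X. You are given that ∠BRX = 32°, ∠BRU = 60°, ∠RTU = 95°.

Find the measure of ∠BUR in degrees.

∠BUR = 57°

1. ∠BUX = 32°  [same arc BX]
2. ∠BXU = 120°  [cyclic URBX, opposite ∠R+∠X]
3. ∠BTX = 95°  [vertical angles at T]
4. ∠UBX = 28°  [△UBX]
5. ∠BXR = 57°  [△BTX]
6. ∠BUR = 57°  [same arc RB]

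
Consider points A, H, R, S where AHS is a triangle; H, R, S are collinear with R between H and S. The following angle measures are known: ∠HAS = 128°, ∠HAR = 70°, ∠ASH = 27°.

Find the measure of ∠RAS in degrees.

1. ∠AHS = 25°  [△AHS]
2. ∠ASR = 27°  [R on ray SH]
3. ∠AHR = 25°  [R on ray HS]
4. ∠ARH = 85°  [△AHR]
5. ∠ARS = 95°  [linear pair at R on HS]
6. ∠RAS = 58°  [△ARS]

∠RAS = 58°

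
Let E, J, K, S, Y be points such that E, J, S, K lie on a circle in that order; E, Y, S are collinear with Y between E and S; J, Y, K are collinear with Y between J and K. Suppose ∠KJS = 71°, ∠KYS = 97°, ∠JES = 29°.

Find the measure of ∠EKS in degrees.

1. ∠KES = 71°  [same arc SK]
2. ∠JKS = 29°  [same arc JS]
3. ∠ESK = 54°  [△SYK]
4. ∠EKS = 55°  [△ESK]

∠EKS = 55°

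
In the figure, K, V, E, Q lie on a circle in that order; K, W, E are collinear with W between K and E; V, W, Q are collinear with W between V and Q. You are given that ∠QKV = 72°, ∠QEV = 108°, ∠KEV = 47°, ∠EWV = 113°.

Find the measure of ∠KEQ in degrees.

∠KEQ = 61°

1. ∠KQV = 47°  [same arc KV]
2. ∠KVQ = 61°  [△KVQ]
3. ∠KEQ = 61°  [same arc KQ]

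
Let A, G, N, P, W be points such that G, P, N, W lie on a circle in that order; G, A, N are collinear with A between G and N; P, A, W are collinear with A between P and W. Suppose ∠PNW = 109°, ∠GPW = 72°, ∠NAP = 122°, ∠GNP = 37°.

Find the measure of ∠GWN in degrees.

∠GWN = 87°

1. ∠PGW = 71°  [cyclic GPNW, opposite ∠G+∠N]
2. ∠GNW = 72°  [same arc GW]
3. ∠GWP = 37°  [△GPW]
4. ∠GAW = 122°  [vertical angles at A]
5. ∠NGW = 21°  [△GAW]
6. ∠GWN = 87°  [△GNW]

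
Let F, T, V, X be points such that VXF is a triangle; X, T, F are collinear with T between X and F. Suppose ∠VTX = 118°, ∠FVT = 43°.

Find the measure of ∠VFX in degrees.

1. ∠FTV = 62°  [linear pair at T on XF]
2. ∠TFV = 75°  [△VTF]
3. ∠VFX = 75°  [T on ray FX]

∠VFX = 75°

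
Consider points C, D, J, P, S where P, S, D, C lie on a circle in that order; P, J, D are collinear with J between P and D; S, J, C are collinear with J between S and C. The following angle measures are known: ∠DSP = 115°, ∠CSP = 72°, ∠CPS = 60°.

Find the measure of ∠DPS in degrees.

1. ∠PCS = 48°  [△PSC]
2. ∠PDS = 48°  [same arc PS]
3. ∠DPS = 17°  [△PSD]

∠DPS = 17°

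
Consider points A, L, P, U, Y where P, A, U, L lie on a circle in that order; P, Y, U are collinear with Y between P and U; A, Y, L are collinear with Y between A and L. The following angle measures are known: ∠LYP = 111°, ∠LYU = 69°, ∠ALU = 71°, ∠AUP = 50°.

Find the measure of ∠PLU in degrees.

1. ∠APU = 71°  [same arc AU]
2. ∠PAU = 59°  [△PAU]
3. ∠PLU = 121°  [cyclic PAUL, opposite ∠A+∠L]

∠PLU = 121°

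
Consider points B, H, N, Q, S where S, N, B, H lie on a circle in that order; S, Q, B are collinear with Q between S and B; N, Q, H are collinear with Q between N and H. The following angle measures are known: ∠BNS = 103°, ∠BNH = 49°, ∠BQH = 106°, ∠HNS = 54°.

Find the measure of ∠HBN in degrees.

1. ∠HBS = 54°  [same arc SH]
2. ∠BHN = 20°  [△BQH]
3. ∠HBN = 111°  [△NBH]

∠HBN = 111°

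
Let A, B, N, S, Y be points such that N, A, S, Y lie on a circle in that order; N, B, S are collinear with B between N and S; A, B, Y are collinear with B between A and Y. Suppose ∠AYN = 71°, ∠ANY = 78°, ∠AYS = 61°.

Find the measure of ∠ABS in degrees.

∠ABS = 92°

1. ∠ASN = 71°  [same arc NA]
2. ∠ASY = 102°  [cyclic NASY, opposite ∠N+∠S]
3. ∠SAY = 17°  [△ASY]
4. ∠ABS = 92°  [△ABS]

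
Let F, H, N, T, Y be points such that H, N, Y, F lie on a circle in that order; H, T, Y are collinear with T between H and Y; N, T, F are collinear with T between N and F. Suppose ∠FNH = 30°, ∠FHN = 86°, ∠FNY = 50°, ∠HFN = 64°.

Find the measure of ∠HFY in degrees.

1. ∠FYH = 30°  [same arc HF]
2. ∠FHY = 50°  [same arc YF]
3. ∠HFY = 100°  [△HYF]

∠HFY = 100°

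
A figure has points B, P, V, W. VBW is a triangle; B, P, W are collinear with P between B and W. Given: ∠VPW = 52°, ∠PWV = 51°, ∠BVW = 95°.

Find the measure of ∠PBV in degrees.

1. ∠BWV = 51°  [P on ray WB]
2. ∠VBW = 34°  [△VBW]
3. ∠PBV = 34°  [P on ray BW]

∠PBV = 34°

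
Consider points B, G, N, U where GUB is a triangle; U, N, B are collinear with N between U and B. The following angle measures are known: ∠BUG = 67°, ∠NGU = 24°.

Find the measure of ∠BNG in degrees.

1. ∠GUN = 67°  [N on ray UB]
2. ∠GNU = 89°  [△GUN]
3. ∠BNG = 91°  [linear pair at N on UB]

∠BNG = 91°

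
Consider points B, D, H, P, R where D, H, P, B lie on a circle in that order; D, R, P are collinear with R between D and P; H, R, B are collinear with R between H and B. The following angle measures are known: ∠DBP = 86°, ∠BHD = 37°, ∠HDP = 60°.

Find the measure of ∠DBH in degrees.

1. ∠DHP = 94°  [cyclic DHPB, opposite ∠H+∠B]
2. ∠DPH = 26°  [△DHP]
3. ∠DBH = 26°  [same arc DH]

∠DBH = 26°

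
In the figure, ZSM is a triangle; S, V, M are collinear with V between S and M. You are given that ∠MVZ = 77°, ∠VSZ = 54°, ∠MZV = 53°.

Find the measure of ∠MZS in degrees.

∠MZS = 76°

1. ∠VMZ = 50°  [△ZVM]
2. ∠MSZ = 54°  [V on ray SM]
3. ∠SMZ = 50°  [V on ray MS]
4. ∠MZS = 76°  [△ZSM]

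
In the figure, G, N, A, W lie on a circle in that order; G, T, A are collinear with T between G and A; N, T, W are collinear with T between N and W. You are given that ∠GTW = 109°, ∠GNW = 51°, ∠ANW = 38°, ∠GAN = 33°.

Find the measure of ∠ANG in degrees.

∠ANG = 89°

1. ∠GAW = 51°  [same arc GW]
2. ∠AGW = 38°  [same arc AW]
3. ∠AWG = 91°  [△GAW]
4. ∠ANG = 89°  [cyclic GNAW, opposite ∠N+∠W]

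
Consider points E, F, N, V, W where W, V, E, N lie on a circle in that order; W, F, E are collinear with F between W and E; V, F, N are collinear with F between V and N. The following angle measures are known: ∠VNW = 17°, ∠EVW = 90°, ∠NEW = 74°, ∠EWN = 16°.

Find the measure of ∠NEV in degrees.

1. ∠VEW = 17°  [same arc WV]
2. ∠EWV = 73°  [△WVE]
3. ∠EVN = 16°  [same arc EN]
4. ∠ENV = 73°  [same arc VE]
5. ∠NEV = 91°  [△VEN]

∠NEV = 91°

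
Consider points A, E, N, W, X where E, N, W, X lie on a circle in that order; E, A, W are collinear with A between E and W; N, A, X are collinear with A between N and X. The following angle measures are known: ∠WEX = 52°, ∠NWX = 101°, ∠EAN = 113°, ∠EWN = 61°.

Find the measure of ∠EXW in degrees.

∠EXW = 88°

1. ∠WNX = 52°  [same arc WX]
2. ∠NXW = 27°  [△NWX]
3. ∠WAX = 113°  [vertical angles at A]
4. ∠EWX = 40°  [△WAX]
5. ∠EXW = 88°  [△EWX]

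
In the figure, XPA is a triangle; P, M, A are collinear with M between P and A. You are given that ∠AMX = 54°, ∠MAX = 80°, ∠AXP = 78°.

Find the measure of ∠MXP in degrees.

∠MXP = 32°

1. ∠PMX = 126°  [linear pair at M on PA]
2. ∠PAX = 80°  [M on ray AP]
3. ∠APX = 22°  [△XPA]
4. ∠MPX = 22°  [M on ray PA]
5. ∠MXP = 32°  [△XPM]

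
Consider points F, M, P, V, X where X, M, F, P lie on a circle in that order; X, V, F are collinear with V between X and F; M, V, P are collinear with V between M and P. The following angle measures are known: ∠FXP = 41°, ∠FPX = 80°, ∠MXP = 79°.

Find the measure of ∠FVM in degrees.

∠FVM = 97°

1. ∠FMP = 41°  [same arc FP]
2. ∠PFX = 59°  [△XFP]
3. ∠MFP = 101°  [cyclic XMFP, opposite ∠X+∠F]
4. ∠FPM = 38°  [△MFP]
5. ∠PMX = 59°  [same arc XP]
6. ∠FXM = 38°  [same arc MF]
7. ∠MVX = 83°  [△XVM]
8. ∠FVM = 97°  [linear pair at V on XF]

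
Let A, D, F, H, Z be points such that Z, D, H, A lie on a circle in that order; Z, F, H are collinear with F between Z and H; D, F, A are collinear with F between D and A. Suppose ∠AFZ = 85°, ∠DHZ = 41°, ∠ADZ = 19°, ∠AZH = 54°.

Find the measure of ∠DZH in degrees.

1. ∠DFH = 85°  [vertical angles at F]
2. ∠DFZ = 95°  [linear pair at F on ZH]
3. ∠DZH = 66°  [△ZFD]

∠DZH = 66°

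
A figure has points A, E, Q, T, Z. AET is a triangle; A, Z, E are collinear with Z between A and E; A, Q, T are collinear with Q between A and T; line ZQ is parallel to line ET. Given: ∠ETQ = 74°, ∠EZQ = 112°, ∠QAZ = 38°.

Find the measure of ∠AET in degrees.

∠AET = 68°

1. ∠ATE = 74°  [Q on ray TA]
2. ∠EAT = 38°  [Z on AE, Q on AT]
3. ∠AET = 68°  [△AET]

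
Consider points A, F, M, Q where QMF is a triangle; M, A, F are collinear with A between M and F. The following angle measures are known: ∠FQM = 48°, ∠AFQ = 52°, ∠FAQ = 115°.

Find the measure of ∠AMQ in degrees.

1. ∠MFQ = 52°  [A on ray FM]
2. ∠FMQ = 80°  [△QMF]
3. ∠AMQ = 80°  [A on ray MF]

∠AMQ = 80°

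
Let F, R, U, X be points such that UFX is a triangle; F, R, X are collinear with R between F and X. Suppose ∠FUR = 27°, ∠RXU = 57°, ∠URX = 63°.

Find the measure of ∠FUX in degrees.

1. ∠FXU = 57°  [R on ray XF]
2. ∠FRU = 117°  [linear pair at R on FX]
3. ∠RFU = 36°  [△UFR]
4. ∠UFX = 36°  [R on ray FX]
5. ∠FUX = 87°  [△UFX]

∠FUX = 87°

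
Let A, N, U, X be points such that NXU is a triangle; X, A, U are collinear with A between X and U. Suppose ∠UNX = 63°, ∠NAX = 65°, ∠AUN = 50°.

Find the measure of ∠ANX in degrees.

1. ∠NUX = 50°  [A on ray UX]
2. ∠NXU = 67°  [△NXU]
3. ∠AXN = 67°  [A on ray XU]
4. ∠ANX = 48°  [△NXA]

∠ANX = 48°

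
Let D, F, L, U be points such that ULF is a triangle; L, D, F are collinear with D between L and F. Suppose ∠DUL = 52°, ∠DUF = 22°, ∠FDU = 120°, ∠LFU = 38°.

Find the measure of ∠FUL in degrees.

∠FUL = 74°

1. ∠LDU = 60°  [linear pair at D on LF]
2. ∠DLU = 68°  [△ULD]
3. ∠FLU = 68°  [D on ray LF]
4. ∠FUL = 74°  [△ULF]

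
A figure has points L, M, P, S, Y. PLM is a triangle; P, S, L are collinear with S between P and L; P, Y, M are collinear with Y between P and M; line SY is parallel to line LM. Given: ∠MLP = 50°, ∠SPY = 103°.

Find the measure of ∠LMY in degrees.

∠LMY = 27°

1. ∠PSY = 50°  [SY∥LM, corresponding at S]
2. ∠PYS = 27°  [△PSY]
3. ∠MYS = 153°  [linear pair at Y on PM]
4. ∠LMY = 27°  [SY∥LM, co-interior at M–Y]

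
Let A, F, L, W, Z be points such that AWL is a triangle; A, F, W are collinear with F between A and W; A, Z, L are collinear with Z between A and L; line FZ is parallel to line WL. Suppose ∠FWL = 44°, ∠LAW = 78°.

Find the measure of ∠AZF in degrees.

1. ∠AWL = 44°  [F on ray WA]
2. ∠ALW = 58°  [△AWL]
3. ∠AZF = 58°  [FZ∥WL, corresponding at Z]

∠AZF = 58°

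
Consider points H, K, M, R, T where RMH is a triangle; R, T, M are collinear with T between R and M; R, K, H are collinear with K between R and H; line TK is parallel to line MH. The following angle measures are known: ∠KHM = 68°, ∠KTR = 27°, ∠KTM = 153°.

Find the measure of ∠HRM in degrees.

∠HRM = 85°

1. ∠MHR = 68°  [K on ray HR]
2. ∠HMR = 27°  [TK∥MH, corresponding at T]
3. ∠HRM = 85°  [△RMH]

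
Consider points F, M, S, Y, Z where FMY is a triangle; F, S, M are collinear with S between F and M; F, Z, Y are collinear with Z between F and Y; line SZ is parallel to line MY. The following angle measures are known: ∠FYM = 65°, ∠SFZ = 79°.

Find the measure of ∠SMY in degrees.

1. ∠FZS = 65°  [SZ∥MY, corresponding at Z]
2. ∠FSZ = 36°  [△FSZ]
3. ∠MSZ = 144°  [linear pair at S on FM]
4. ∠SMY = 36°  [SZ∥MY, co-interior at M–S]

∠SMY = 36°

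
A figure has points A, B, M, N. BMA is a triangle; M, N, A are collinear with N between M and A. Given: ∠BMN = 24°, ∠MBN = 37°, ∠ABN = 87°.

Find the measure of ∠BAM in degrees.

∠BAM = 32°

1. ∠BNM = 119°  [△BMN]
2. ∠ANB = 61°  [linear pair at N on MA]
3. ∠BAN = 32°  [△BNA]
4. ∠BAM = 32°  [N on ray AM]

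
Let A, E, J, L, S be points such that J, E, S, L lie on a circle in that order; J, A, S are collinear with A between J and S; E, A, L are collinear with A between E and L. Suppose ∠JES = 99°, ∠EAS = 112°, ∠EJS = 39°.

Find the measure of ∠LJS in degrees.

∠LJS = 26°

1. ∠ESJ = 42°  [△JES]
2. ∠JAL = 112°  [vertical angles at A]
3. ∠ELJ = 42°  [same arc JE]
4. ∠LJS = 26°  [△JAL]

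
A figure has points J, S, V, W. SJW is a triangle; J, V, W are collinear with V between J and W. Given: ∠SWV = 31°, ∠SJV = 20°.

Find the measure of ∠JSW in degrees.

∠JSW = 129°

1. ∠JWS = 31°  [V on ray WJ]
2. ∠SJW = 20°  [V on ray JW]
3. ∠JSW = 129°  [△SJW]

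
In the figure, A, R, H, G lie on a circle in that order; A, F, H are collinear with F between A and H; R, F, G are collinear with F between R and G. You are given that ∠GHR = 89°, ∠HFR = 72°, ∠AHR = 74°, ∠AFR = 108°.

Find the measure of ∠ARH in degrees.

∠ARH = 49°

1. ∠GAR = 91°  [cyclic ARHG, opposite ∠A+∠H]
2. ∠AGR = 74°  [same arc AR]
3. ∠ARG = 15°  [△ARG]
4. ∠HAR = 57°  [△AFR]
5. ∠ARH = 49°  [△ARH]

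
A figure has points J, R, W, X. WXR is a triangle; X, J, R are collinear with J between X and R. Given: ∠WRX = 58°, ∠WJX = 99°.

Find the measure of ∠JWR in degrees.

1. ∠JRW = 58°  [J on ray RX]
2. ∠RJW = 81°  [linear pair at J on XR]
3. ∠JWR = 41°  [△WJR]

∠JWR = 41°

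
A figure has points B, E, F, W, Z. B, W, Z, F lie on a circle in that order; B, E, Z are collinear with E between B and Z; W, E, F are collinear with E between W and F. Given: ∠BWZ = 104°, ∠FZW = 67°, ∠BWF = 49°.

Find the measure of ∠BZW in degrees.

∠BZW = 18°

1. ∠FBW = 113°  [cyclic BWZF, opposite ∠B+∠Z]
2. ∠BFW = 18°  [△BWF]
3. ∠BZW = 18°  [same arc BW]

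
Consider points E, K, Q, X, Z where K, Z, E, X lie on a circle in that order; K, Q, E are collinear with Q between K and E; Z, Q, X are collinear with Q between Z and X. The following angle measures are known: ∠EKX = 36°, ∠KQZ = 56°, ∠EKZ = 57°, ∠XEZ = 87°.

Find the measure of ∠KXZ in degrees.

∠KXZ = 20°

1. ∠KZX = 67°  [△KQZ]
2. ∠XKZ = 93°  [cyclic KZEX, opposite ∠K+∠E]
3. ∠KXZ = 20°  [△KZX]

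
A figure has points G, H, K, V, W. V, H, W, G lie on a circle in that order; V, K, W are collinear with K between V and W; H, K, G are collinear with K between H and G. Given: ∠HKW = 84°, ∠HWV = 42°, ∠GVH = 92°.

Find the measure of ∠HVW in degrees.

∠HVW = 38°

1. ∠HKV = 96°  [linear pair at K on VW]
2. ∠HGV = 42°  [same arc VH]
3. ∠GHV = 46°  [△VHG]
4. ∠HVW = 38°  [△VKH]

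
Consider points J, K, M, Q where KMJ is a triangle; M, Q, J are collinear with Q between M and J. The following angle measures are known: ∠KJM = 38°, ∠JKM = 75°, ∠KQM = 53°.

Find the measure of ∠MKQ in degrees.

1. ∠JMK = 67°  [△KMJ]
2. ∠KMQ = 67°  [Q on ray MJ]
3. ∠MKQ = 60°  [△KMQ]

∠MKQ = 60°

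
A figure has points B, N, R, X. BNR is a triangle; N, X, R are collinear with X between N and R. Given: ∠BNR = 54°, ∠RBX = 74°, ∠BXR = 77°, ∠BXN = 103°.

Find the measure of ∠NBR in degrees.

∠NBR = 97°

1. ∠BRX = 29°  [△BXR]
2. ∠BRN = 29°  [X on ray RN]
3. ∠NBR = 97°  [△BNR]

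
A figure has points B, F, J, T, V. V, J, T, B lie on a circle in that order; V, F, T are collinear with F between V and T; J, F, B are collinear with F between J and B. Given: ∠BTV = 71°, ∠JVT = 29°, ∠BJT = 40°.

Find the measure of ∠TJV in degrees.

∠TJV = 111°

1. ∠BVT = 40°  [same arc TB]
2. ∠TBV = 69°  [△VTB]
3. ∠TJV = 111°  [cyclic VJTB, opposite ∠J+∠B]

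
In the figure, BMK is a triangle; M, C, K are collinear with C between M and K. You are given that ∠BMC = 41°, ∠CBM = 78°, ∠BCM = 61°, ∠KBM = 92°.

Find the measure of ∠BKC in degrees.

1. ∠BMK = 41°  [C on ray MK]
2. ∠BKM = 47°  [△BMK]
3. ∠BKC = 47°  [C on ray KM]

∠BKC = 47°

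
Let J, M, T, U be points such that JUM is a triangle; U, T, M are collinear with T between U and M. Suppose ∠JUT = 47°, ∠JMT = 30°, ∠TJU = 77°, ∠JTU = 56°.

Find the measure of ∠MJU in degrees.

1. ∠JUM = 47°  [T on ray UM]
2. ∠JMU = 30°  [T on ray MU]
3. ∠MJU = 103°  [△JUM]

∠MJU = 103°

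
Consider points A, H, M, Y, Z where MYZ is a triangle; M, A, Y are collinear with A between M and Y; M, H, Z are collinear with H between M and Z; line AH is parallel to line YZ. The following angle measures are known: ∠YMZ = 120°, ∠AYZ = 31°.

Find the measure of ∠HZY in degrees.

∠HZY = 29°

1. ∠MYZ = 31°  [A on ray YM]
2. ∠MZY = 29°  [△MYZ]
3. ∠HZY = 29°  [H on ray ZM]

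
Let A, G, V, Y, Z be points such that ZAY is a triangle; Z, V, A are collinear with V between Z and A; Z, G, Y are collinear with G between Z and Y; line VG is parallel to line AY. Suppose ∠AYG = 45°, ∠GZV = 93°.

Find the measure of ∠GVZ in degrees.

∠GVZ = 42°

1. ∠AYZ = 45°  [G on ray YZ]
2. ∠AZY = 93°  [V on ZA, G on ZY]
3. ∠YAZ = 42°  [△ZAY]
4. ∠GVZ = 42°  [VG∥AY, corresponding at V]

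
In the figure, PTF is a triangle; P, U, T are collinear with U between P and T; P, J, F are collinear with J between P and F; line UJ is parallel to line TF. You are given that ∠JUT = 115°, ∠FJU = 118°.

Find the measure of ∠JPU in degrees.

1. ∠JUP = 65°  [linear pair at U on PT]
2. ∠PJU = 62°  [linear pair at J on PF]
3. ∠JPU = 53°  [△PUJ]

∠JPU = 53°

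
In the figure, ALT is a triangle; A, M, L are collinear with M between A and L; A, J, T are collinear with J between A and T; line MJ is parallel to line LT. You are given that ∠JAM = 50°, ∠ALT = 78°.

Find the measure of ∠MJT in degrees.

∠MJT = 128°

1. ∠LAT = 50°  [M on AL, J on AT]
2. ∠ATL = 52°  [△ALT]
3. ∠AJM = 52°  [MJ∥LT, corresponding at J]
4. ∠MJT = 128°  [linear pair at J on AT]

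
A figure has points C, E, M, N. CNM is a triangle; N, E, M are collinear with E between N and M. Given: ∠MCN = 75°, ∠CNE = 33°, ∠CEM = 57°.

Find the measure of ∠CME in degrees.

1. ∠CNM = 33°  [E on ray NM]
2. ∠CMN = 72°  [△CNM]
3. ∠CME = 72°  [E on ray MN]

∠CME = 72°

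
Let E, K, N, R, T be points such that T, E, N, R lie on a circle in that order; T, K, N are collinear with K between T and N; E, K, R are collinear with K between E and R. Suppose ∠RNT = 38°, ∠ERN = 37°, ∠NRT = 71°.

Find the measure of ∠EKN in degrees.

∠EKN = 75°

1. ∠RET = 38°  [same arc TR]
2. ∠ETN = 37°  [same arc EN]
3. ∠EKT = 105°  [△TKE]
4. ∠EKN = 75°  [linear pair at K on TN]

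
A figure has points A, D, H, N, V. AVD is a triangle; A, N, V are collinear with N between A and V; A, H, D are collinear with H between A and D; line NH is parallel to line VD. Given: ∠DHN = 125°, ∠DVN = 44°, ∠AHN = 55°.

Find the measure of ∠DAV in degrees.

∠DAV = 81°

1. ∠AVD = 44°  [N on ray VA]
2. ∠ADV = 55°  [NH∥VD, corresponding at H]
3. ∠DAV = 81°  [△AVD]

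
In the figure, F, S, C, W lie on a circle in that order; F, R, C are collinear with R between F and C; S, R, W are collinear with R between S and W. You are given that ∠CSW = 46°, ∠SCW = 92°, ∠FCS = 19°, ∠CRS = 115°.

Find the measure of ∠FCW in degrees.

1. ∠SFW = 88°  [cyclic FSCW, opposite ∠F+∠C]
2. ∠FWS = 19°  [same arc FS]
3. ∠FSW = 73°  [△FSW]
4. ∠FCW = 73°  [same arc FW]

∠FCW = 73°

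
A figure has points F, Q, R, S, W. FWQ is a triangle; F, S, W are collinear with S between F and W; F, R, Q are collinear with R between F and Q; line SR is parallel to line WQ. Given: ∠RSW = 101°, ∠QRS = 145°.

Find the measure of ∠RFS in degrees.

∠RFS = 66°

1. ∠FSR = 79°  [linear pair at S on FW]
2. ∠FRS = 35°  [linear pair at R on FQ]
3. ∠RFS = 66°  [△FSR]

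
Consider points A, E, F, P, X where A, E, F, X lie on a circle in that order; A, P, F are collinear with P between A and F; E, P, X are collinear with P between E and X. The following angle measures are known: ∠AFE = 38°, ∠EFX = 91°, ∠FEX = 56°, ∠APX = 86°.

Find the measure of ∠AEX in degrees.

1. ∠AXE = 38°  [same arc AE]
2. ∠EAX = 89°  [cyclic AEFX, opposite ∠A+∠F]
3. ∠AEX = 53°  [△AEX]

∠AEX = 53°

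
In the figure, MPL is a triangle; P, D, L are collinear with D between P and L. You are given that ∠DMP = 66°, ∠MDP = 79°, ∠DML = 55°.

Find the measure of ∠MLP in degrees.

∠MLP = 24°

1. ∠LDM = 101°  [linear pair at D on PL]
2. ∠DLM = 24°  [△MDL]
3. ∠MLP = 24°  [D on ray LP]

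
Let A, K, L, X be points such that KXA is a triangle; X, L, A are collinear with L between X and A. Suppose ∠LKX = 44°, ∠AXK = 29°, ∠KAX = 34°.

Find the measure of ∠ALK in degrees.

∠ALK = 73°

1. ∠KXL = 29°  [L on ray XA]
2. ∠KLX = 107°  [△KXL]
3. ∠ALK = 73°  [linear pair at L on XA]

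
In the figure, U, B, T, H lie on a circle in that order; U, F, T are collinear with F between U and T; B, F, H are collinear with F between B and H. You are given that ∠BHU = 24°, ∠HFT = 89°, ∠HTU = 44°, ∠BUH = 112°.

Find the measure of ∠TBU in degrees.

∠TBU = 109°

1. ∠BTU = 24°  [same arc UB]
2. ∠HBU = 44°  [△UBH]
3. ∠BFU = 89°  [vertical angles at F]
4. ∠BUT = 47°  [△UFB]
5. ∠TBU = 109°  [△UBT]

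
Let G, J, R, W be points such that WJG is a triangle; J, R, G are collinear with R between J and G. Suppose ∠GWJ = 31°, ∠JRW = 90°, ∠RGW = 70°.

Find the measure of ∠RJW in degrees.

1. ∠JGW = 70°  [R on ray GJ]
2. ∠GJW = 79°  [△WJG]
3. ∠RJW = 79°  [R on ray JG]

∠RJW = 79°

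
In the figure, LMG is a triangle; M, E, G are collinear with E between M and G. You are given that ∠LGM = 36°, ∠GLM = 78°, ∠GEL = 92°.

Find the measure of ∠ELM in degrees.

∠ELM = 26°

1. ∠GML = 66°  [△LMG]
2. ∠LEM = 88°  [linear pair at E on MG]
3. ∠EML = 66°  [E on ray MG]
4. ∠ELM = 26°  [△LME]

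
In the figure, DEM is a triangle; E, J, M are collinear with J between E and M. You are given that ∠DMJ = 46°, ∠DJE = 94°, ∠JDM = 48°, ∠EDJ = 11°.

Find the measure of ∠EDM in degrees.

∠EDM = 59°

1. ∠DME = 46°  [J on ray ME]
2. ∠DEJ = 75°  [△DEJ]
3. ∠DEM = 75°  [J on ray EM]
4. ∠EDM = 59°  [△DEM]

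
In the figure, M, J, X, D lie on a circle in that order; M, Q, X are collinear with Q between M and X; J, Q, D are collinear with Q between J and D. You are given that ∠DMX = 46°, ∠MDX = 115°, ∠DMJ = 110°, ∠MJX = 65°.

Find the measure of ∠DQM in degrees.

1. ∠DJX = 46°  [same arc XD]
2. ∠DXM = 19°  [△MXD]
3. ∠DXJ = 70°  [cyclic MJXD, opposite ∠M+∠X]
4. ∠JDX = 64°  [△JXD]
5. ∠DQX = 97°  [△XQD]
6. ∠DQM = 83°  [linear pair at Q on MX]

∠DQM = 83°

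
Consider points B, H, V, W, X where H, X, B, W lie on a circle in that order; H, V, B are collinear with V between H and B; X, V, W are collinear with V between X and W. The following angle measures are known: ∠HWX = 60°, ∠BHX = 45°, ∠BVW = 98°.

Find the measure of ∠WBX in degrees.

∠WBX = 97°

1. ∠HBX = 60°  [same arc HX]
2. ∠BWX = 45°  [same arc XB]
3. ∠HVX = 98°  [vertical angles at V]
4. ∠BVX = 82°  [linear pair at V on HB]
5. ∠BXW = 38°  [△XVB]
6. ∠WBX = 97°  [△XBW]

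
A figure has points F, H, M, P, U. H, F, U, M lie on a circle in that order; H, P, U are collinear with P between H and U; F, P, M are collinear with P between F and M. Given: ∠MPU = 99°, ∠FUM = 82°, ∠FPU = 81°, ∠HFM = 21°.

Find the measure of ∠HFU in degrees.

∠HFU = 59°

1. ∠FPH = 99°  [vertical angles at P]
2. ∠FHM = 98°  [cyclic HFUM, opposite ∠H+∠U]
3. ∠FMH = 61°  [△HFM]
4. ∠FHU = 60°  [△HPF]
5. ∠FUH = 61°  [same arc HF]
6. ∠HFU = 59°  [△HFU]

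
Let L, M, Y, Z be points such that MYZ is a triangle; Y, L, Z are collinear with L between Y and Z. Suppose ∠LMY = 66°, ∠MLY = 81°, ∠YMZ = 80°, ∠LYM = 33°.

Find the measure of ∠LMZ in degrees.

1. ∠MLZ = 99°  [linear pair at L on YZ]
2. ∠MYZ = 33°  [L on ray YZ]
3. ∠MZY = 67°  [△MYZ]
4. ∠LZM = 67°  [L on ray ZY]
5. ∠LMZ = 14°  [△MLZ]

∠LMZ = 14°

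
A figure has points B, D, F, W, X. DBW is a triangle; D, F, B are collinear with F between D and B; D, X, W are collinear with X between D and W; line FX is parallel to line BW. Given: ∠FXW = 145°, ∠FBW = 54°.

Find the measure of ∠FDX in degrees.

∠FDX = 91°

1. ∠DXF = 35°  [linear pair at X on DW]
2. ∠DBW = 54°  [F on ray BD]
3. ∠BWD = 35°  [FX∥BW, corresponding at X]
4. ∠BDW = 91°  [△DBW]
5. ∠FDX = 91°  [F on DB, X on DW]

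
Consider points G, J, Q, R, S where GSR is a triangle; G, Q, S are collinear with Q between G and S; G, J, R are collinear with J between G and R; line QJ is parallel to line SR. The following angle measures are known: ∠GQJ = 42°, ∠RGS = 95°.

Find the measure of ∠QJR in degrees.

∠QJR = 137°

1. ∠GSR = 42°  [QJ∥SR, corresponding at Q]
2. ∠GRS = 43°  [△GSR]
3. ∠GJQ = 43°  [QJ∥SR, corresponding at J]
4. ∠QJR = 137°  [linear pair at J on GR]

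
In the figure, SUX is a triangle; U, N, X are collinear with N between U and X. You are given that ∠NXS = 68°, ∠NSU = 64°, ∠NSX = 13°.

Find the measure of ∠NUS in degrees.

∠NUS = 35°

1. ∠SNX = 99°  [△SNX]
2. ∠SNU = 81°  [linear pair at N on UX]
3. ∠NUS = 35°  [△SUN]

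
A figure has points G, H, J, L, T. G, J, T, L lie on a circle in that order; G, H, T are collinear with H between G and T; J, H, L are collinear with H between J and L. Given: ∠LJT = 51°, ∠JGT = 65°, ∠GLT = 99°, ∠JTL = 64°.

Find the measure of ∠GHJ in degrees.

1. ∠LGT = 51°  [same arc TL]
2. ∠JLT = 65°  [△JTL]
3. ∠GTL = 30°  [△GTL]
4. ∠LHT = 85°  [△THL]
5. ∠GHJ = 85°  [vertical angles at H]

∠GHJ = 85°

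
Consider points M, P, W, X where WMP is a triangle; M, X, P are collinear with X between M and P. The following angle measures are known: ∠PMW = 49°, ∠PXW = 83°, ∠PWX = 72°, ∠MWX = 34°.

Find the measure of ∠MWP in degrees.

1. ∠WPX = 25°  [△WXP]
2. ∠MPW = 25°  [X on ray PM]
3. ∠MWP = 106°  [△WMP]

∠MWP = 106°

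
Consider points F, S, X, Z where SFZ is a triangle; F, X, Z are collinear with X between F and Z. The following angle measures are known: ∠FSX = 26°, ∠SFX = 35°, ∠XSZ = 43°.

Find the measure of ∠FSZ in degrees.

1. ∠FXS = 119°  [△SFX]
2. ∠SFZ = 35°  [X on ray FZ]
3. ∠SXZ = 61°  [linear pair at X on FZ]
4. ∠SZX = 76°  [△SXZ]
5. ∠FZS = 76°  [X on ray ZF]
6. ∠FSZ = 69°  [△SFZ]

∠FSZ = 69°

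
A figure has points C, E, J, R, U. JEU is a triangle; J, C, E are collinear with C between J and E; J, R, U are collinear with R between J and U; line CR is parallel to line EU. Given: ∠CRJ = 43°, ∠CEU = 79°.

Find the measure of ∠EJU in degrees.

∠EJU = 58°

1. ∠EUJ = 43°  [CR∥EU, corresponding at R]
2. ∠JEU = 79°  [C on ray EJ]
3. ∠EJU = 58°  [△JEU]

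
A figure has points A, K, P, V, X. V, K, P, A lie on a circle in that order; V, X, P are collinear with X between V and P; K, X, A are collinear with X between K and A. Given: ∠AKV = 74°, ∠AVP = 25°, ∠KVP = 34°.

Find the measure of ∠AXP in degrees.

∠AXP = 72°

1. ∠APV = 74°  [same arc VA]
2. ∠KAP = 34°  [same arc KP]
3. ∠AXP = 72°  [△PXA]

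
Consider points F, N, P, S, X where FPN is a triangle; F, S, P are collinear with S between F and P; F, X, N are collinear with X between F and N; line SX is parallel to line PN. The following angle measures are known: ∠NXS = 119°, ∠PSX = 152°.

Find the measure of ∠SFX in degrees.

1. ∠FXS = 61°  [linear pair at X on FN]
2. ∠FSX = 28°  [linear pair at S on FP]
3. ∠SFX = 91°  [△FSX]

∠SFX = 91°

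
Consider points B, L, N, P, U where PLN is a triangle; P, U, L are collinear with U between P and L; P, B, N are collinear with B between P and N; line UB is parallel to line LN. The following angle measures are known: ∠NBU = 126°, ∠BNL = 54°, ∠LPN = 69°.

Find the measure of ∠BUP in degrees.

∠BUP = 57°

1. ∠PBU = 54°  [linear pair at B on PN]
2. ∠BPU = 69°  [U on PL, B on PN]
3. ∠BUP = 57°  [△PUB]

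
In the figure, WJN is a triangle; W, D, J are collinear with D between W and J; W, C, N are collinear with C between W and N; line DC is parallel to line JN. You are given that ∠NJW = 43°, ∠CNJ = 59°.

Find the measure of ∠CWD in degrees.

∠CWD = 78°

1. ∠JNW = 59°  [C on ray NW]
2. ∠JWN = 78°  [△WJN]
3. ∠CWD = 78°  [D on WJ, C on WN]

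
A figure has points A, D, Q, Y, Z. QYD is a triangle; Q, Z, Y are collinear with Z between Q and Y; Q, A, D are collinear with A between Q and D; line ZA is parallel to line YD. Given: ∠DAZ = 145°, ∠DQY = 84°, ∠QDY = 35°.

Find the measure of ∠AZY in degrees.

∠AZY = 119°

1. ∠QAZ = 35°  [linear pair at A on QD]
2. ∠AQZ = 84°  [Z on QY, A on QD]
3. ∠AZQ = 61°  [△QZA]
4. ∠AZY = 119°  [linear pair at Z on QY]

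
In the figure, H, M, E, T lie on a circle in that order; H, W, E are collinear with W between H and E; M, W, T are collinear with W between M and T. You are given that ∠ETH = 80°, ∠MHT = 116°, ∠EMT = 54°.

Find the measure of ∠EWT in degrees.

1. ∠MET = 64°  [cyclic HMET, opposite ∠H+∠E]
2. ∠EHT = 54°  [same arc ET]
3. ∠ETM = 62°  [△MET]
4. ∠HET = 46°  [△HET]
5. ∠EWT = 72°  [△EWT]

∠EWT = 72°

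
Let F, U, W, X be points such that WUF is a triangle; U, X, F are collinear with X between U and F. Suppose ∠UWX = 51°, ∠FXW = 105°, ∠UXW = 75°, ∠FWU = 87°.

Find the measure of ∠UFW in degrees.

∠UFW = 39°

1. ∠WUX = 54°  [△WUX]
2. ∠FUW = 54°  [X on ray UF]
3. ∠UFW = 39°  [△WUF]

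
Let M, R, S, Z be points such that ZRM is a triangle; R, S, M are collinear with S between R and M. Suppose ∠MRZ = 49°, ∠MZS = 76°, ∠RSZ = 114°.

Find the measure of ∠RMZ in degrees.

∠RMZ = 38°

1. ∠MSZ = 66°  [linear pair at S on RM]
2. ∠SMZ = 38°  [△ZSM]
3. ∠RMZ = 38°  [S on ray MR]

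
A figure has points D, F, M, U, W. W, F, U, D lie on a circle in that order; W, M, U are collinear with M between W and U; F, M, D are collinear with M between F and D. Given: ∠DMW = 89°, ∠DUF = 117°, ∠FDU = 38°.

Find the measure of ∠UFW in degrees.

∠UFW = 76°

1. ∠FMU = 89°  [vertical angles at M]
2. ∠DFU = 25°  [△FUD]
3. ∠FWU = 38°  [same arc FU]
4. ∠FUW = 66°  [△FMU]
5. ∠UFW = 76°  [△WFU]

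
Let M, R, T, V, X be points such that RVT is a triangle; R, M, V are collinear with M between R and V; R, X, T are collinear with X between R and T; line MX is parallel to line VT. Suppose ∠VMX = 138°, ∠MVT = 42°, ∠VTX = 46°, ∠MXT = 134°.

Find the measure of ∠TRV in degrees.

∠TRV = 92°

1. ∠RVT = 42°  [M on ray VR]
2. ∠RTV = 46°  [X on ray TR]
3. ∠TRV = 92°  [△RVT]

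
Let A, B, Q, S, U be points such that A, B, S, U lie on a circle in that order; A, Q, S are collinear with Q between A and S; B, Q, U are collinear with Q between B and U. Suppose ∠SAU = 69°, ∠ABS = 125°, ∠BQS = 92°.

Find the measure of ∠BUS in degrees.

1. ∠AUS = 55°  [cyclic ABSU, opposite ∠B+∠U]
2. ∠AQU = 92°  [vertical angles at Q]
3. ∠ASU = 56°  [△ASU]
4. ∠SQU = 88°  [linear pair at Q on AS]
5. ∠BUS = 36°  [△SQU]

∠BUS = 36°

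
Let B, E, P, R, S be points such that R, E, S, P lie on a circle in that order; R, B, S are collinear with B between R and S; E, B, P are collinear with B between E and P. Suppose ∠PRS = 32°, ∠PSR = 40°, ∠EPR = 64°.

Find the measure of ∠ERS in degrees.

∠ERS = 44°

1. ∠RPS = 108°  [△RSP]
2. ∠ESR = 64°  [same arc RE]
3. ∠RES = 72°  [cyclic RESP, opposite ∠E+∠P]
4. ∠ERS = 44°  [△RES]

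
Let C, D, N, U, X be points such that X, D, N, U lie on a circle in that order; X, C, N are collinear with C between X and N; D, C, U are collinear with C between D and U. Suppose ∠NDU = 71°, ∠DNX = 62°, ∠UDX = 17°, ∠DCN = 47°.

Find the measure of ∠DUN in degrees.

∠DUN = 30°

1. ∠DUX = 62°  [same arc XD]
2. ∠DXU = 101°  [△XDU]
3. ∠DNU = 79°  [cyclic XDNU, opposite ∠X+∠N]
4. ∠DUN = 30°  [△DNU]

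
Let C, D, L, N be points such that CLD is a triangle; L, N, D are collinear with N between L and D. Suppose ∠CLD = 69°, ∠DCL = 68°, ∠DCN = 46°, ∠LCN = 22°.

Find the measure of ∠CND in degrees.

1. ∠CLN = 69°  [N on ray LD]
2. ∠CNL = 89°  [△CLN]
3. ∠CND = 91°  [linear pair at N on LD]

∠CND = 91°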